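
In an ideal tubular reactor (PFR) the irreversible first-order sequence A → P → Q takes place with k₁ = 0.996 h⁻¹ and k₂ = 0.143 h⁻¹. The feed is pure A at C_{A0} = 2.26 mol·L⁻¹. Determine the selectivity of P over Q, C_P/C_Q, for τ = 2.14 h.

The intermediate concentration in a first-order A→B→C sequence is C_P = k₁C_{A0}(e^(−k₁τ) − e^(−k₂τ))/(k₂−k₁).
e^(−k₁τ) = e^(−0.996×2.14) = e^(−2.131) = 0.1187; e^(−k₂τ) = e^(−0.3060) = 0.7364.
C_P = 0.996×2.26/(0.143−0.996) × (0.1187−0.7364) = (-2.639)×(-0.6177) = 1.630 mol·L⁻¹.
C_A = C_{A0}e^(−k₁τ) = 0.2682 mol·L⁻¹, so C_Q = C_{A0}−C_A−C_P = 0.3618 mol·L⁻¹; C_P/C_Q = 4.51.

4.51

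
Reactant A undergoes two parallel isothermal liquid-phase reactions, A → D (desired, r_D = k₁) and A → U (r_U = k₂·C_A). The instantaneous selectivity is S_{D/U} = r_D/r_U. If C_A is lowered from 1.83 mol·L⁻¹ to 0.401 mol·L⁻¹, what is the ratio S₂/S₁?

4.56

S_{D/U} = (k₁/k₂)·C_A⁻¹, so S₂/S₁ = (C_{A,2}/C_{A,1})⁻¹.
= 1.83/0.401 = 4.56.
Selectivity toward D rises as C_A falls — low-concentration operation is favoured.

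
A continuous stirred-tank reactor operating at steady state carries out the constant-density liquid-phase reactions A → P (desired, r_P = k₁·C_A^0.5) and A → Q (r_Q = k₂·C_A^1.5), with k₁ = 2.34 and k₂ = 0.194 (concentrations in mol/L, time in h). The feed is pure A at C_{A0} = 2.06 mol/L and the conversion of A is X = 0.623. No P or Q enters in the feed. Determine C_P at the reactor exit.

1.21 mol/L

Exit C_A = C_{A0}(1−X) = 2.06×0.377 = 0.7766 mol/L.
In a CSTR the entire volume is at exit conditions, so r_P = 2.34×0.7766^0.5 = 2.062 and r_Q = 0.194×0.7766^1.5 = 0.1328.
Fraction of consumed A going to P: r_P/(r_P+r_Q) = 0.9395.
C_P = 0.9395·C_{A0}·X = 0.9395×2.06×0.623 = 1.21 mol/L.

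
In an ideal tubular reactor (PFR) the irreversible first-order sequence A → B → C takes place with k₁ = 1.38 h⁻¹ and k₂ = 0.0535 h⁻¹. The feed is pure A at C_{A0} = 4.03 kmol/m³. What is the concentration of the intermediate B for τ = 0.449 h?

1.84 kmol/m³

Solving the coupled first-order balances gives C_B(τ) = [k₁/(k₂−k₁)]·C_{A0}·(e^(−k₁τ) − e^(−k₂τ)).
e^(−k₁τ) = e^(−1.38×0.449) = e^(−0.6196) = 0.5381; e^(−k₂τ) = e^(−0.02402) = 0.9763.
C_B = 1.38×4.03/(0.0535−1.38) × (0.5381−0.9763) = (-4.193)×(-0.4381) = 1.837 kmol/m³.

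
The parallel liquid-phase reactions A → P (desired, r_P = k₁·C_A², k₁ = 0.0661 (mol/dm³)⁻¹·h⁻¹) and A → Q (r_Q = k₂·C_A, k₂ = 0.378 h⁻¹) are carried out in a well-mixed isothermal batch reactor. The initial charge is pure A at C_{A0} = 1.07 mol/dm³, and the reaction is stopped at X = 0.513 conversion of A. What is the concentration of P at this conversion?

C_A = C_{A0}(1−X) = 0.5211 mol/dm³.
Along a PFR/batch, dC_Q/dC_A = −r_Q/(r_P+r_Q) = −k₂/(k₂+k₁·C_A).
Integrating from C_{A0} to C_A: C_Q = (0.378/0.0661)·ln[(0.378+0.0661·1.07)/(0.378+0.0661·0.521)] = 5.719·ln(0.4487/0.4124) = 0.4822 mol/dm³.
Then C_P = (C_{A0}−C_A) − C_Q = 0.5489 − 0.4822 = 0.06675 mol/dm³.

0.0668 mol/dm³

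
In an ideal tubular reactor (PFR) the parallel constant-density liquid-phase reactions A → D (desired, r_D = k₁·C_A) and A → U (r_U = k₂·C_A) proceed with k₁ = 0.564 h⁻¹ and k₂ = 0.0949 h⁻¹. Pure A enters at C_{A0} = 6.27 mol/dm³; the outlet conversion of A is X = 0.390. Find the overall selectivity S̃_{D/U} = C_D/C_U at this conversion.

C_A = C_{A0}(1−X) = 3.825 mol/dm³.
Both paths are first order in A, so the instantaneous fraction to D is constant: dC_D/d(−C_A) = k₁/(k₁+k₂) = 0.8560.
C_D = 0.8560·(C_{A0}−C_A) = 0.8560×2.445 = 2.09 mol/dm³.
C_U = (C_{A0}−C_A)−C_D = 0.3522 mol/dm³; S̃_{D/U} = 2.093/0.3522 = 5.94.

5.94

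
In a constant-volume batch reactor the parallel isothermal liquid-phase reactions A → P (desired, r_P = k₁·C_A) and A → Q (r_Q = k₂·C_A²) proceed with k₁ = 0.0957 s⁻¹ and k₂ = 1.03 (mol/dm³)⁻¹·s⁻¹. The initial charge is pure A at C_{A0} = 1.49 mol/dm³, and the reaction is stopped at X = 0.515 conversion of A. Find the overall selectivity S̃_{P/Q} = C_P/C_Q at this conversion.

C_A = C_{A0}(1−X) = 0.7227 mol/dm³.
Along a PFR/batch, dC_P/dC_A = −r_P/(r_P+r_Q) = −k₁/(k₁+k₂·C_A).
Integrating from C_{A0} to C_A: C_P = (0.0957/1.03)·ln[(0.0957+1.03·1.49)/(0.0957+1.03·0.723)] = 0.09291·ln(1.630/0.8400) = 0.06161 mol/dm³.
C_Q = (C_{A0}−C_A)−C_P = 0.7057 mol/dm³; S̃_{P/Q} = 0.06161/0.7057 = 0.0873.

0.0873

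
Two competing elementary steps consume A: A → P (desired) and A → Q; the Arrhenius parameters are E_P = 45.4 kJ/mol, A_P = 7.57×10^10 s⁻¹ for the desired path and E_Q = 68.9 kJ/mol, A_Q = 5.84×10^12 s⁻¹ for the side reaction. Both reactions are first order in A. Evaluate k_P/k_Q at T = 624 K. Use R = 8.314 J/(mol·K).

Since both paths have the same order in A, the concentration cancels and S_{P/Q} = k_P/k_Q = (A_P/A_Q)·exp[(E_Q−E_P)/(RT)].
(E_Q−E_P)/(RT) = (68.9−45.4)×10³/(8.314×624) = 23500/5188 = 4.530.
k_P/k_Q = (7.57×10^10/5.84×10^12)·exp(4.530) = 0.01296 × 92.73 = 1.20.

1.20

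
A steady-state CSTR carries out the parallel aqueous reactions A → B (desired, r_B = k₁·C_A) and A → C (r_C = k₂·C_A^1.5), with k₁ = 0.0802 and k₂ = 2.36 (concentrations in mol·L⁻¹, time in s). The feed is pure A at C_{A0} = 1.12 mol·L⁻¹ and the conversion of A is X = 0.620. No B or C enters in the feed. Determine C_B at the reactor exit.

0.0344 mol·L⁻¹

Exit C_A = C_{A0}(1−X) = 1.12×0.380 = 0.4256 mol·L⁻¹.
Rates in a CSTR are evaluated at the outlet concentration: r_B = 0.0802×0.4256 = 0.03413, r_C = 2.36×0.4256^1.5 = 0.6553.
Fraction of consumed A going to B: r_B/(r_B+r_C) = 0.04951.
C_B = 0.04951·C_{A0}·X = 0.04951×1.12×0.620 = 0.0344 mol·L⁻¹.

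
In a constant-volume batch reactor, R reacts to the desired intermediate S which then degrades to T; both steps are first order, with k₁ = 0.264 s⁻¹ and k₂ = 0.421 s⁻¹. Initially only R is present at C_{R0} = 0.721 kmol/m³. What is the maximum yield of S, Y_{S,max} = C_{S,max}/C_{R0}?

For a first-order series the maximum intermediate yield is C_{S,max}/C_{R0} = (k₁/k₂)^[k₂/(k₂−k₁)].
= (0.264/0.421)^(0.421/(0.421−0.264)) = (0.6271)^(2.682) = 0.2861.

0.286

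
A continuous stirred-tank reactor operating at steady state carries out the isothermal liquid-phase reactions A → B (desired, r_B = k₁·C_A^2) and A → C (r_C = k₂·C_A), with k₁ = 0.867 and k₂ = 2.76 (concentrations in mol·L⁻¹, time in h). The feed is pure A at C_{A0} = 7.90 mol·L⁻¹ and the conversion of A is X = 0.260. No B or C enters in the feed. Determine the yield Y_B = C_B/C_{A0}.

0.168

Exit C_A = C_{A0}(1−X) = 7.90×0.740 = 5.846 mol·L⁻¹.
In a CSTR the entire volume is at exit conditions, so r_B = 0.867×5.846^2 = 29.63 and r_C = 2.76×5.846 = 16.13.
Fraction of consumed A going to B: r_B/(r_B+r_C) = 0.6474.
C_B = 0.6474·C_{A0}·X = 0.6474×7.90×0.260 = 1.33 mol·L⁻¹; Y_B = C_B/C_{A0} = 0.168.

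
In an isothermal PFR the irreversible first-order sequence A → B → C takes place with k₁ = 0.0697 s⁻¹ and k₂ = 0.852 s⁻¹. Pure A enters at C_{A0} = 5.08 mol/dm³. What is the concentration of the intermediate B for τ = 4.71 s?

0.318 mol/dm³

For first-order series with pure A initially, C_B(τ) = k₁C_{A0}/(k₂−k₁)·(e^(−k₁τ) − e^(−k₂τ)).
e^(−k₁τ) = e^(−0.0697×4.71) = e^(−0.3283) = 0.7202; e^(−k₂τ) = e^(−4.013) = 0.01808.
C_B = 0.0697×5.08/(0.852−0.0697) × (0.7202−0.01808) = 0.4526×0.7021 = 0.3178 mol/dm³.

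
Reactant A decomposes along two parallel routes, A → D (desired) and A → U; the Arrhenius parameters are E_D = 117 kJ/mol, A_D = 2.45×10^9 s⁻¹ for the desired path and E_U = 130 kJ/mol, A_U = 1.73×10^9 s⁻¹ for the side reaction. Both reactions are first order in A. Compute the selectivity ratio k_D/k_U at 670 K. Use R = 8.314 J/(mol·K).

14.6

Since both paths have the same order in A, the concentration cancels and S_{D/U} = k_D/k_U = (A_D/A_U)·exp[(E_U−E_D)/(RT)].
(E_U−E_D)/(RT) = (130−117)×10³/(8.314×670) = 13000/5570 = 2.334.
k_D/k_U = (2.45×10^9/1.73×10^9)·exp(2.334) = 1.416 × 10.32 = 14.6.
Since E_D < E_U, lowering the temperature improves selectivity toward D.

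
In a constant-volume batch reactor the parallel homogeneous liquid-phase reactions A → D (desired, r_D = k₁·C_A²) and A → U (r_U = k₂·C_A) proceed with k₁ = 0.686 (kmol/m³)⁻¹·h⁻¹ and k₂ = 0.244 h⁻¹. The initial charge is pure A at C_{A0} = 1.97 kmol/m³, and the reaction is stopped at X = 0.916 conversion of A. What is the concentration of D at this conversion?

1.27 kmol/m³

C_A = C_{A0}(1−X) = 0.1655 kmol/m³.
Along a PFR/batch, dC_U/dC_A = −r_U/(r_D+r_U) = −k₂/(k₂+k₁·C_A).
Integrating from C_{A0} to C_A: C_U = (0.244/0.686)·ln[(0.244+0.686·1.97)/(0.244+0.686·0.165)] = 0.3557·ln(1.595/0.3575) = 0.5320 kmol/m³.
Then C_D = (C_{A0}−C_A) − C_U = 1.805 − 0.5320 = 1.273 kmol/m³.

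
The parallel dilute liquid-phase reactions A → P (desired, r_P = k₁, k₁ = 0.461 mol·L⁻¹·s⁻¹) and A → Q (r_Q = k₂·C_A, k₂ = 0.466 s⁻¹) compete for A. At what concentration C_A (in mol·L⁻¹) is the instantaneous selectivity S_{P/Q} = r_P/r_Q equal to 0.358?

2.76 mol·L⁻¹

S_{P/Q} = (k₁/k₂)·C_A⁻¹ ⇒ C_A = (S·k₂/k₁)^(-1).
= (0.358×0.466/0.461)^(-1) = (0.3619)^(-1) = 2.76 mol·L⁻¹.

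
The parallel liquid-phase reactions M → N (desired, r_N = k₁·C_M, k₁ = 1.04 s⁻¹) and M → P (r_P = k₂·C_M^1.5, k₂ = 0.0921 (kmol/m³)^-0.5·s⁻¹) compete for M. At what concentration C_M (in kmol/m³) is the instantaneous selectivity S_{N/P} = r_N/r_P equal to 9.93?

1.29 kmol/m³

S_{N/P} = (k₁/k₂)·C_M^-0.5 ⇒ C_M = (S·k₂/k₁)^(-2).
= (9.93×0.0921/1.04)^(-2) = (0.8794)^(-2) = 1.29 kmol/m³.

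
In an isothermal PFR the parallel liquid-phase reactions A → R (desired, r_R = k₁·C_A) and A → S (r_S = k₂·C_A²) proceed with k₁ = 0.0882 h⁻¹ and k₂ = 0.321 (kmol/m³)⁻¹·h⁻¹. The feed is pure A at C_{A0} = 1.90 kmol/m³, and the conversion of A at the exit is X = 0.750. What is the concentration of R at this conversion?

0.293 kmol/m³

C_A = C_{A0}(1−X) = 0.4750 kmol/m³.
Along a PFR/batch, dC_R/dC_A = −r_R/(r_R+r_S) = −k₁/(k₁+k₂·C_A).
Integrating from C_{A0} to C_A: C_R = (0.0882/0.321)·ln[(0.0882+0.321·1.90)/(0.0882+0.321·0.475)] = 0.2748·ln(0.6981/0.2407) = 0.2926 kmol/m³.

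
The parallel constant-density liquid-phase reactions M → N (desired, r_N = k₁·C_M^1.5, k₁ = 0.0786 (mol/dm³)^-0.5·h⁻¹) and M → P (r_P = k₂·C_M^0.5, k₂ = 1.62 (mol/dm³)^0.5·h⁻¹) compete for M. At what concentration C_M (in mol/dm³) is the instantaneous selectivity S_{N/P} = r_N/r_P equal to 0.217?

4.47 mol/dm³

S_{N/P} = (k₁/k₂)·C_M ⇒ C_M = S·k₂/k₁.
= 0.217×1.62/0.0786 = 4.47 mol/dm³.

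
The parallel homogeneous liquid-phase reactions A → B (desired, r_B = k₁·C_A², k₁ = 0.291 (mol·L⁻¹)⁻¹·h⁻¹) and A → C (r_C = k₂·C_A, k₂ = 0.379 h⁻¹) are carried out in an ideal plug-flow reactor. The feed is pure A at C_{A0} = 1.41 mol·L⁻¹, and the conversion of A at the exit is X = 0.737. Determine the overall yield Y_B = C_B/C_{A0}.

C_A = C_{A0}(1−X) = 0.3708 mol·L⁻¹.
Along a PFR/batch, dC_C/dC_A = −r_C/(r_B+r_C) = −k₂/(k₂+k₁·C_A).
Integrating from C_{A0} to C_A: C_C = (0.379/0.291)·ln[(0.379+0.291·1.41)/(0.379+0.291·0.371)] = 1.302·ln(0.7893/0.4869) = 0.6292 mol·L⁻¹.
Then C_B = (C_{A0}−C_A) − C_C = 1.039 − 0.6292 = 0.4100 mol·L⁻¹.
Y_B = C_B/C_{A0} = 0.4100/1.41 = 0.291.

0.291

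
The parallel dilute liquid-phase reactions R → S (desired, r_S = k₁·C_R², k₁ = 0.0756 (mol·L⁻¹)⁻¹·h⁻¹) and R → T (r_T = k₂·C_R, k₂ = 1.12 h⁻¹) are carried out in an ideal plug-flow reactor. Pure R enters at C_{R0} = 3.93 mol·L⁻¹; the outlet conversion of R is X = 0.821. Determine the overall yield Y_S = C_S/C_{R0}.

0.109

C_R = C_{R0}(1−X) = 0.7035 mol·L⁻¹.
Along a PFR/batch, dC_T/dC_R = −r_T/(r_S+r_T) = −k₂/(k₂+k₁·C_R).
Integrating from C_{R0} to C_R: C_T = (1.12/0.0756)·ln[(1.12+0.0756·3.93)/(1.12+0.0756·0.703)] = 14.81·ln(1.417/1.173) = 2.798 mol·L⁻¹.
Then C_S = (C_{R0}−C_R) − C_T = 3.227 − 2.798 = 0.4280 mol·L⁻¹.
Y_S = C_S/C_{R0} = 0.4280/3.93 = 0.109.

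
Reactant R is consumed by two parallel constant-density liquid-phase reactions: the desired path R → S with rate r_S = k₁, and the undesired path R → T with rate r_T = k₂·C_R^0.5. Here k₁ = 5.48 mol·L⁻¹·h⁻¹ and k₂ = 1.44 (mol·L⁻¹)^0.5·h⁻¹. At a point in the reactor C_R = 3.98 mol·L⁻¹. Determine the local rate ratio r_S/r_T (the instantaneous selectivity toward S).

1.91

S_{S/T} = r_S/r_T = (k₁)/(k₂·C_R^0.5) = (k₁/k₂)·C_R^-0.5.
= (5.48) / (1.44×3.980^0.5) = 5.480/2.873 = 1.91.
The undesired path is higher order in R, so low C_R (CSTR or dilute feed) favours S.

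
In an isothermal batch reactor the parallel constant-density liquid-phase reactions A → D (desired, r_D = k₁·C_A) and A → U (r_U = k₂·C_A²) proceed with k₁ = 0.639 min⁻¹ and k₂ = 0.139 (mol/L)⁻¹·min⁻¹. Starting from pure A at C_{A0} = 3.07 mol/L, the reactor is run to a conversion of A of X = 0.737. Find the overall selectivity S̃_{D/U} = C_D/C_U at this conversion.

2.45

C_A = C_{A0}(1−X) = 0.8074 mol/L.
Along a PFR/batch, dC_D/dC_A = −r_D/(r_D+r_U) = −k₁/(k₁+k₂·C_A).
Integrating from C_{A0} to C_A: C_D = (0.639/0.139)·ln[(0.639+0.139·3.07)/(0.639+0.139·0.807)] = 4.597·ln(1.066/0.7512) = 1.608 mol/L.
C_U = (C_{A0}−C_A)−C_D = 0.6550 mol/L; S̃_{D/U} = 1.608/0.6550 = 2.45.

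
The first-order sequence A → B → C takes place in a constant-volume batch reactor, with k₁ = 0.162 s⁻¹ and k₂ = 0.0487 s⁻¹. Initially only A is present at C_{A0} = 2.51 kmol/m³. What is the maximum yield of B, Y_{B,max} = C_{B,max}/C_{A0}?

0.597

Evaluating C_B at t_opt = ln(k₂/k₁)/(k₂−k₁) gives C_{B,max}/C_{A0} = (k₁/k₂)^[k₂/(k₂−k₁)].
= (0.162/0.0487)^(0.0487/(0.0487−0.162)) = (3.326)^(-0.4298) = 0.5965.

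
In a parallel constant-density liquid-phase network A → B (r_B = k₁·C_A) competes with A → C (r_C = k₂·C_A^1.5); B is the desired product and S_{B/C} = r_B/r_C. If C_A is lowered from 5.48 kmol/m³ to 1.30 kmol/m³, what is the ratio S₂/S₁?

2.05

S_{B/C} = (k₁/k₂)·C_A^-0.5, so S₂/S₁ = (C_{A,2}/C_{A,1})^-0.5.
= (1.30/5.48)^(-0.5) = (0.2372)^(-0.5) = 2.05.
Selectivity toward B rises as C_A falls — low-concentration operation is favoured.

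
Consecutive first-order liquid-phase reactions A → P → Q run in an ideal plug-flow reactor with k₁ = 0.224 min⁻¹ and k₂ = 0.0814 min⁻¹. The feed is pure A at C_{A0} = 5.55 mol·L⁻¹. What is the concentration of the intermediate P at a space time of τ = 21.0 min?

For first-order series with pure A initially, C_P(τ) = k₁C_{A0}/(k₂−k₁)·(e^(−k₁τ) − e^(−k₂τ)).
e^(−k₁τ) = e^(−0.224×21.0) = e^(−4.704) = 0.009059; e^(−k₂τ) = e^(−1.709) = 0.1810.
C_P = 0.224×5.55/(0.0814−0.224) × (0.009059−0.1810) = (-8.718)×(-0.1719) = 1.499 mol·L⁻¹.

1.50 mol·L⁻¹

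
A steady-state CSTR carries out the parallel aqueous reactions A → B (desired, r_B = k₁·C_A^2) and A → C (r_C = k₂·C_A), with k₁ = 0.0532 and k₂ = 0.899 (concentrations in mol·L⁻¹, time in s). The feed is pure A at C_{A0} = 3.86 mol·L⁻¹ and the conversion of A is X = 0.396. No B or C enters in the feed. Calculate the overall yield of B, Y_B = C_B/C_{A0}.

Exit C_A = C_{A0}(1−X) = 3.86×0.604 = 2.331 mol·L⁻¹.
A CSTR operates uniformly at the exit composition, giving r_B = 0.2892 and r_C = 2.096 (each k·C_A^n at C_A = 2.331).
Fraction of consumed A going to B: r_B/(r_B+r_C) = 0.1212.
C_B = 0.1212·C_{A0}·X = 0.1212×3.86×0.396 = 0.185 mol·L⁻¹; Y_B = C_B/C_{A0} = 0.0480.

0.0480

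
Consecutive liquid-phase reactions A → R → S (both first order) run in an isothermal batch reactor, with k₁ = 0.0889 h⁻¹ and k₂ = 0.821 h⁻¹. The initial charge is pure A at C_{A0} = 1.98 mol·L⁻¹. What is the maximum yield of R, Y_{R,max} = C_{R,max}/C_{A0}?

Evaluating C_R at t_opt = ln(k₂/k₁)/(k₂−k₁) gives C_{R,max}/C_{A0} = (k₁/k₂)^[k₂/(k₂−k₁)].
= (0.0889/0.821)^(0.821/(0.821−0.0889)) = (0.1083)^(1.121) = 0.08267.

0.0827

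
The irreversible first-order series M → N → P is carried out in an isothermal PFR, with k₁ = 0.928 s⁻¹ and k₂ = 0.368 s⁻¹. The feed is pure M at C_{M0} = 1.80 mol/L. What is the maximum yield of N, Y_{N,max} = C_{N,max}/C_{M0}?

0.545

Evaluating C_N at τ_opt = ln(k₂/k₁)/(k₂−k₁) gives C_{N,max}/C_{M0} = (k₁/k₂)^[k₂/(k₂−k₁)].
= (0.928/0.368)^(0.368/(0.368−0.928)) = (2.522)^(-0.6571) = 0.5445.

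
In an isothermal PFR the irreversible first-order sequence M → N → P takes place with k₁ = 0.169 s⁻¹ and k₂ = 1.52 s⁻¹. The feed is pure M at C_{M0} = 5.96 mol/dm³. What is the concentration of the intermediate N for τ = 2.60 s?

For first-order series with pure M initially, C_N(τ) = k₁C_{M0}/(k₂−k₁)·(e^(−k₁τ) − e^(−k₂τ)).
e^(−k₁τ) = e^(−0.169×2.60) = e^(−0.4394) = 0.6444; e^(−k₂τ) = e^(−3.952) = 0.01922.
C_N = 0.169×5.96/(1.52−0.169) × (0.6444−0.01922) = 0.7456×0.6252 = 0.4661 mol/dm³.

0.466 mol/dm³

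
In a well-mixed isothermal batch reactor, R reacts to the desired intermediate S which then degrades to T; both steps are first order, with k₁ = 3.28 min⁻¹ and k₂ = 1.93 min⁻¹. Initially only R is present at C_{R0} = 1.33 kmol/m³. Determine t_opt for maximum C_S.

Setting dC_S/dt = 0 gives t_opt = ln(k₂/k₁)/(k₂−k₁).
= ln(1.93/3.28)/(1.93−3.28) = ln(0.5884)/-1.350 = -0.5303/-1.350 = 0.393 min.

0.393 min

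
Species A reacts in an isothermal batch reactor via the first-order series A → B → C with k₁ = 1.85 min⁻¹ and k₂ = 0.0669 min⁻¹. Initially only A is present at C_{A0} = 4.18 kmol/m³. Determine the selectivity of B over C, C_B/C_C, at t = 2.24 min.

Solving the coupled first-order balances gives C_B(t) = [k₁/(k₂−k₁)]·C_{A0}·(e^(−k₁t) − e^(−k₂t)).
e^(−k₁t) = e^(−1.85×2.24) = e^(−4.144) = 0.01586; e^(−k₂t) = e^(−0.1499) = 0.8608.
C_B = 1.85×4.18/(0.0669−1.85) × (0.01586−0.8608) = (-4.337)×(-0.8450) = 3.665 kmol/m³.
C_A = C_{A0}e^(−k₁t) = 0.06629 kmol/m³, so C_C = C_{A0}−C_A−C_B = 0.4492 kmol/m³; C_B/C_C = 8.16.

8.16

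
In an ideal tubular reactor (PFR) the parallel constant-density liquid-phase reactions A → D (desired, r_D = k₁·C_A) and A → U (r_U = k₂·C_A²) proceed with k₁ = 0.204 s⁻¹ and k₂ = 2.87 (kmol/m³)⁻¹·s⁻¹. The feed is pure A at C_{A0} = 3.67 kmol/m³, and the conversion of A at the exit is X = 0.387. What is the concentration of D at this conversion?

0.0339 kmol/m³

C_A = C_{A0}(1−X) = 2.250 kmol/m³.
Along a PFR/batch, dC_D/dC_A = −r_D/(r_D+r_U) = −k₁/(k₁+k₂·C_A).
Integrating from C_{A0} to C_A: C_D = (0.204/2.87)·ln[(0.204+2.87·3.67)/(0.204+2.87·2.25)] = 0.07108·ln(10.74/6.661) = 0.03394 kmol/m³.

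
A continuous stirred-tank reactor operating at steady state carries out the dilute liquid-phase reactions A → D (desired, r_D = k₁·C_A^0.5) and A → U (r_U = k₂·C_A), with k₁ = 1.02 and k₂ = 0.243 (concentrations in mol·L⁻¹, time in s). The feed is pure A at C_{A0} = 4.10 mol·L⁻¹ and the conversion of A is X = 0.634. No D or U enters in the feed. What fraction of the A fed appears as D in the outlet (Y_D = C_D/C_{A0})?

0.491

Exit C_A = C_{A0}(1−X) = 4.10×0.366 = 1.501 mol·L⁻¹.
A CSTR operates uniformly at the exit composition, giving r_D = 1.249 and r_U = 0.3646 (each k·C_A^n at C_A = 1.501).
Fraction of consumed A going to D: r_D/(r_D+r_U) = 0.7741.
C_D = 0.7741·C_{A0}·X = 0.7741×4.10×0.634 = 2.01 mol·L⁻¹; Y_D = C_D/C_{A0} = 0.491.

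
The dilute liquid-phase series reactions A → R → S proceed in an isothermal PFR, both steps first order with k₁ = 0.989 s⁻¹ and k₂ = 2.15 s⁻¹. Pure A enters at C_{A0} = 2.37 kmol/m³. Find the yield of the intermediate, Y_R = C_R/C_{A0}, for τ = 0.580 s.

0.235

For first-order series with pure A initially, C_R(τ) = k₁C_{A0}/(k₂−k₁)·(e^(−k₁τ) − e^(−k₂τ)).
e^(−k₁τ) = e^(−0.989×0.580) = e^(−0.5736) = 0.5635; e^(−k₂τ) = e^(−1.247) = 0.2874.
C_R = 0.989×2.37/(2.15−0.989) × (0.5635−0.2874) = 2.019×0.2761 = 0.5574 kmol/m³.
Y_R = C_R/C_{A0} = 0.5574/2.37 = 0.235.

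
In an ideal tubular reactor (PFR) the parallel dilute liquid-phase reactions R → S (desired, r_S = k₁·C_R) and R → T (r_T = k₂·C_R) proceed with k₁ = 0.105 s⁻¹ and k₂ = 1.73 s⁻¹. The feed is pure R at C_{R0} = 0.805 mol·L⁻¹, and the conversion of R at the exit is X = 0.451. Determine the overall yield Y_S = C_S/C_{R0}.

C_R = C_{R0}(1−X) = 0.4419 mol·L⁻¹.
Both paths are first order in R, so the instantaneous fraction to S is constant: dC_S/d(−C_R) = k₁/(k₁+k₂) = 0.05722.
C_S = 0.05722·(C_{R0}−C_R) = 0.05722×0.3631 = 0.0208 mol·L⁻¹.
Y_S = C_S/C_{R0} = 0.02077/0.805 = 0.0258.

0.0258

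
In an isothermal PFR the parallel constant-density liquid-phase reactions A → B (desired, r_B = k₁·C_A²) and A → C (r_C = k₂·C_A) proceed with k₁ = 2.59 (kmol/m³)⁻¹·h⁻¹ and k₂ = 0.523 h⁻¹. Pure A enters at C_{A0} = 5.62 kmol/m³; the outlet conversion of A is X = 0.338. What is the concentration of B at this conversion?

C_A = C_{A0}(1−X) = 3.720 kmol/m³.
Along a PFR/batch, dC_C/dC_A = −r_C/(r_B+r_C) = −k₂/(k₂+k₁·C_A).
Integrating from C_{A0} to C_A: C_C = (0.523/2.59)·ln[(0.523+2.59·5.62)/(0.523+2.59·3.72)] = 0.2019·ln(15.08/10.16) = 0.07975 kmol/m³.
Then C_B = (C_{A0}−C_A) − C_C = 1.900 − 0.07975 = 1.820 kmol/m³.

1.82 kmol/m³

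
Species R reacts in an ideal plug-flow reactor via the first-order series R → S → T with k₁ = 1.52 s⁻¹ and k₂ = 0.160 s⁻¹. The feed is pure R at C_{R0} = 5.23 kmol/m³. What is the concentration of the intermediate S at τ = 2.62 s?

Solving the coupled first-order balances gives C_S(τ) = [k₁/(k₂−k₁)]·C_{R0}·(e^(−k₁τ) − e^(−k₂τ)).
e^(−k₁τ) = e^(−1.52×2.62) = e^(−3.982) = 0.01864; e^(−k₂τ) = e^(−0.4192) = 0.6576.
C_S = 1.52×5.23/(0.160−1.52) × (0.01864−0.6576) = (-5.845)×(-0.6389) = 3.735 kmol/m³.

3.73 kmol/m³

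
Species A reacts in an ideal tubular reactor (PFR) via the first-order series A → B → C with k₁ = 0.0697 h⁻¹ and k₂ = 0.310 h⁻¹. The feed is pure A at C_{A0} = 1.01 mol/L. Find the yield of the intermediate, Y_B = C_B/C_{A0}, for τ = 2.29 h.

Solving the coupled first-order balances gives C_B(τ) = [k₁/(k₂−k₁)]·C_{A0}·(e^(−k₁τ) − e^(−k₂τ)).
e^(−k₁τ) = e^(−0.0697×2.29) = e^(−0.1596) = 0.8525; e^(−k₂τ) = e^(−0.7099) = 0.4917.
C_B = 0.0697×1.01/(0.310−0.0697) × (0.8525−0.4917) = 0.2930×0.3608 = 0.1057 mol/L.
Y_B = C_B/C_{A0} = 0.1057/1.01 = 0.105.

0.105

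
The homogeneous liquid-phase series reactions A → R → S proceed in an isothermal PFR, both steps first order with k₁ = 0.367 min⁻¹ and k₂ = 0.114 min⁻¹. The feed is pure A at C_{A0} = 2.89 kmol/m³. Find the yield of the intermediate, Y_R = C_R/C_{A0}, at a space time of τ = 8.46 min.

For first-order series with pure A initially, C_R(τ) = k₁C_{A0}/(k₂−k₁)·(e^(−k₁τ) − e^(−k₂τ)).
e^(−k₁τ) = e^(−0.367×8.46) = e^(−3.105) = 0.04483; e^(−k₂τ) = e^(−0.9644) = 0.3812.
C_R = 0.367×2.89/(0.114−0.367) × (0.04483−0.3812) = (-4.192)×(-0.3364) = 1.410 kmol/m³.
Y_R = C_R/C_{A0} = 1.410/2.89 = 0.488.

0.488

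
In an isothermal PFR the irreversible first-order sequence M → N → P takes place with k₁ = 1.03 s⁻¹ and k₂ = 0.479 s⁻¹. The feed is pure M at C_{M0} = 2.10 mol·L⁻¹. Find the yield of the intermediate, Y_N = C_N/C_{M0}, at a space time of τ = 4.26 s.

0.220

For first-order series with pure M initially, C_N(τ) = k₁C_{M0}/(k₂−k₁)·(e^(−k₁τ) − e^(−k₂τ)).
e^(−k₁τ) = e^(−1.03×4.26) = e^(−4.388) = 0.01243; e^(−k₂τ) = e^(−2.041) = 0.1300.
C_N = 1.03×2.10/(0.479−1.03) × (0.01243−0.1300) = (-3.926)×(-0.1175) = 0.4614 mol·L⁻¹.
Y_N = C_N/C_{M0} = 0.4614/2.10 = 0.220.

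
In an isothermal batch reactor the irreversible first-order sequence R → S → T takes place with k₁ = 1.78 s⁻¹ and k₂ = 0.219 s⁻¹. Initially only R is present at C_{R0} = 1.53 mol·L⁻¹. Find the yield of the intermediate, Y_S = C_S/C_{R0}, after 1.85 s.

For first-order series with pure R initially, C_S(t) = k₁C_{R0}/(k₂−k₁)·(e^(−k₁t) − e^(−k₂t)).
e^(−k₁t) = e^(−1.78×1.85) = e^(−3.293) = 0.03714; e^(−k₂t) = e^(−0.4052) = 0.6669.
C_S = 1.78×1.53/(0.219−1.78) × (0.03714−0.6669) = (-1.745)×(-0.6297) = 1.099 mol·L⁻¹.
Y_S = C_S/C_{R0} = 1.099/1.53 = 0.718.

0.718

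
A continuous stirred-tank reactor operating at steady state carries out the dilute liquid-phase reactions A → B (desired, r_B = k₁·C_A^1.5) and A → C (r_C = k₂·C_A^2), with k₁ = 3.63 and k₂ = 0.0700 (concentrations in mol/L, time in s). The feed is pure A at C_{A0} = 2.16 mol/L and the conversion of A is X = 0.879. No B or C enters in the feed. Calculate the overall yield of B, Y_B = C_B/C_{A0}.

Exit C_A = C_{A0}(1−X) = 2.16×0.121 = 0.2614 mol/L.
A CSTR operates uniformly at the exit composition, giving r_B = 0.4850 and r_C = 0.004782 (each k·C_A^n at C_A = 0.2614).
Fraction of consumed A going to B: r_B/(r_B+r_C) = 0.9902.
C_B = 0.9902·C_{A0}·X = 0.9902×2.16×0.879 = 1.88 mol/L; Y_B = C_B/C_{A0} = 0.870.

0.870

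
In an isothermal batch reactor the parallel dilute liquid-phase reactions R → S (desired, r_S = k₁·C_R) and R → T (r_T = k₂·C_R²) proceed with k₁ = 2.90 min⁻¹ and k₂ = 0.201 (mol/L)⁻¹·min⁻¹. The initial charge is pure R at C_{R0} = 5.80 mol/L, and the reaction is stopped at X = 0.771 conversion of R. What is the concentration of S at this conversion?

3.60 mol/L

C_R = C_{R0}(1−X) = 1.328 mol/L.
Along a PFR/batch, dC_S/dC_R = −r_S/(r_S+r_T) = −k₁/(k₁+k₂·C_R).
Integrating from C_{R0} to C_R: C_S = (2.90/0.201)·ln[(2.90+0.201·5.80)/(2.90+0.201·1.33)] = 14.43·ln(4.066/3.167) = 3.605 mol/L.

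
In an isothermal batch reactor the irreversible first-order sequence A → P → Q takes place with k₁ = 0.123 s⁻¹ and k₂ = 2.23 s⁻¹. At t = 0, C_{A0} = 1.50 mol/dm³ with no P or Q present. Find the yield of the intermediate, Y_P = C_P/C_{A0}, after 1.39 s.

0.0466

For first-order series with pure A initially, C_P(t) = k₁C_{A0}/(k₂−k₁)·(e^(−k₁t) − e^(−k₂t)).
e^(−k₁t) = e^(−0.123×1.39) = e^(−0.1710) = 0.8428; e^(−k₂t) = e^(−3.100) = 0.04506.
C_P = 0.123×1.50/(2.23−0.123) × (0.8428−0.04506) = 0.08757×0.7978 = 0.06986 mol/dm³.
Y_P = C_P/C_{A0} = 0.06986/1.50 = 0.0466.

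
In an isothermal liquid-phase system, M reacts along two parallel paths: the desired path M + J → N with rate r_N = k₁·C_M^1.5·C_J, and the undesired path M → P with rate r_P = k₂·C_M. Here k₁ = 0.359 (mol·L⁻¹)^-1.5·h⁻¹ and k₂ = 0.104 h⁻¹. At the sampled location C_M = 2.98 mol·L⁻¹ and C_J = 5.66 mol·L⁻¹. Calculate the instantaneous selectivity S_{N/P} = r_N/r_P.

33.7

S_{N/P} = r_N/r_P = (k₁·C_M^1.5·C_J)/(k₂·C_M) = (k₁/k₂)·C_M^0.5·C_J.
= (0.359×2.980^1.5×5.660) / (0.104×2.980) = 10.45/0.3099 = 33.7.
Since the desired path is higher order in M, keeping C_M high (PFR or concentrated feed) favours N.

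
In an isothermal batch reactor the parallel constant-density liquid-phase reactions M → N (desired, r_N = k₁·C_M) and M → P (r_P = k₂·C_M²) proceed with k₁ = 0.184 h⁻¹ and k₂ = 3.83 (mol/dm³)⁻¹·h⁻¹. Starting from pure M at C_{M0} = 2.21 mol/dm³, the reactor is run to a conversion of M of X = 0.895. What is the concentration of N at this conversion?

0.100 mol/dm³

C_M = C_{M0}(1−X) = 0.2320 mol/dm³.
Along a PFR/batch, dC_N/dC_M = −r_N/(r_N+r_P) = −k₁/(k₁+k₂·C_M).
Integrating from C_{M0} to C_M: C_N = (0.184/3.83)·ln[(0.184+3.83·2.21)/(0.184+3.83·0.232)] = 0.04804·ln(8.648/1.073) = 0.1003 mol/dm³.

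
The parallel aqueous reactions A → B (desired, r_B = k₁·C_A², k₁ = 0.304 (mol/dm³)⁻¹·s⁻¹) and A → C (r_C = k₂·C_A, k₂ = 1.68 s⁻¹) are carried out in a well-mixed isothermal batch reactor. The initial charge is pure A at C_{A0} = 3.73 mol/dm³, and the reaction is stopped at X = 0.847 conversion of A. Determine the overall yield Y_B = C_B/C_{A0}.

C_A = C_{A0}(1−X) = 0.5707 mol/dm³.
Along a PFR/batch, dC_C/dC_A = −r_C/(r_B+r_C) = −k₂/(k₂+k₁·C_A).
Integrating from C_{A0} to C_A: C_C = (1.68/0.304)·ln[(1.68+0.304·3.73)/(1.68+0.304·0.571)] = 5.526·ln(2.814/1.853) = 2.307 mol/dm³.
Then C_B = (C_{A0}−C_A) − C_C = 3.159 − 2.307 = 0.8520 mol/dm³.
Y_B = C_B/C_{A0} = 0.8520/3.73 = 0.228.

0.228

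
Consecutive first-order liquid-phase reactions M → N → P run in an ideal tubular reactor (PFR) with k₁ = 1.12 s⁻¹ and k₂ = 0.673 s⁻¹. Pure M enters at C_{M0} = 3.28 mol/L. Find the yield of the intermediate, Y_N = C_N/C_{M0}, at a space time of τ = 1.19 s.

For first-order series with pure M initially, C_N(τ) = k₁C_{M0}/(k₂−k₁)·(e^(−k₁τ) − e^(−k₂τ)).
e^(−k₁τ) = e^(−1.12×1.19) = e^(−1.333) = 0.2637; e^(−k₂τ) = e^(−0.8009) = 0.4489.
C_N = 1.12×3.28/(0.673−1.12) × (0.2637−0.4489) = (-8.218)×(-0.1852) = 1.522 mol/L.
Y_N = C_N/C_{M0} = 1.522/3.28 = 0.464.

0.464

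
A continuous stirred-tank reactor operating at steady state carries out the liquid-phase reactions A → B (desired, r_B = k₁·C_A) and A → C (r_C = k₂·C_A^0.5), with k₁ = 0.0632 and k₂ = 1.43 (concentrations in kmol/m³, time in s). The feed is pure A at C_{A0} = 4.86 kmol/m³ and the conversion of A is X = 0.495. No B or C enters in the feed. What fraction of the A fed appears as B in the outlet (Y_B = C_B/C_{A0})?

Exit C_A = C_{A0}(1−X) = 4.86×0.505 = 2.454 kmol/m³.
A CSTR operates uniformly at the exit composition, giving r_B = 0.1551 and r_C = 2.240 (each k·C_A^n at C_A = 2.454).
Fraction of consumed A going to B: r_B/(r_B+r_C) = 0.06475.
C_B = 0.06475·C_{A0}·X = 0.06475×4.86×0.495 = 0.156 kmol/m³; Y_B = C_B/C_{A0} = 0.0321.

0.0321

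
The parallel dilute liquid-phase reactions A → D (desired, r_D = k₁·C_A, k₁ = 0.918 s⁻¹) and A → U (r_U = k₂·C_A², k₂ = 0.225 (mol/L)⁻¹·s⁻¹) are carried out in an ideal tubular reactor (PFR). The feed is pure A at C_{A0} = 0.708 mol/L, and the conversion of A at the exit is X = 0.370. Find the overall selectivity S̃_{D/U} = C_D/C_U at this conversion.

7.09

C_A = C_{A0}(1−X) = 0.4460 mol/L.
Along a PFR/batch, dC_D/dC_A = −r_D/(r_D+r_U) = −k₁/(k₁+k₂·C_A).
Integrating from C_{A0} to C_A: C_D = (0.918/0.225)·ln[(0.918+0.225·0.708)/(0.918+0.225·0.446)] = 4.080·ln(1.077/1.018) = 0.2296 mol/L.
C_U = (C_{A0}−C_A)−C_D = 0.03240 mol/L; S̃_{D/U} = 0.2296/0.03240 = 7.09.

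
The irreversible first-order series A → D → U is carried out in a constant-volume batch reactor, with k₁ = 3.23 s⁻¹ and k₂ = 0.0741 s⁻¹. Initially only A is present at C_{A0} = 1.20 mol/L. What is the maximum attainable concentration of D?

1.10 mol/L

At the optimum, C_{D,max}/C_{A0} = (k₁/k₂)^[k₂/(k₂−k₁)].
= (3.23/0.0741)^(0.0741/(0.0741−3.23)) = (43.59)^(-0.02348) = 0.9152.
C_{D,max} = 0.9152×1.20 = 1.10 mol/L.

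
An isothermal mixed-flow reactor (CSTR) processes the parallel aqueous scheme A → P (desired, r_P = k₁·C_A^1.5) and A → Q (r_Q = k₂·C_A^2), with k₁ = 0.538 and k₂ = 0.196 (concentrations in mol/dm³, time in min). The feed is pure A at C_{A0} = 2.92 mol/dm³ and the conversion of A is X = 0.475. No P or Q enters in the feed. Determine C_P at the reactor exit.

0.956 mol/dm³

Exit C_A = C_{A0}(1−X) = 2.92×0.525 = 1.533 mol/dm³.
Rates in a CSTR are evaluated at the outlet concentration: r_P = 0.538×1.533^1.5 = 1.021, r_Q = 0.196×1.533^2 = 0.4606.
Fraction of consumed A going to P: r_P/(r_P+r_Q) = 0.6891.
C_P = 0.6891·C_{A0}·X = 0.6891×2.92×0.475 = 0.956 mol/dm³.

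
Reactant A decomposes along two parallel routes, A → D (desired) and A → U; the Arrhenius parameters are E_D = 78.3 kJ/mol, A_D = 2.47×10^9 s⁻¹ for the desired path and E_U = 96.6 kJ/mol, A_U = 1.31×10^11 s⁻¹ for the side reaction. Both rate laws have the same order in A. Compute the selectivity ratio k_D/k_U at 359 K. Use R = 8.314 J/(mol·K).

Since both paths have the same order in A, the concentration cancels and S_{D/U} = k_D/k_U = (A_D/A_U)·exp[(E_U−E_D)/(RT)].
(E_U−E_D)/(RT) = (96.6−78.3)×10³/(8.314×359) = 18300/2985 = 6.131.
k_D/k_U = (2.47×10^9/1.31×10^11)·exp(6.131) = 0.01885 × 460.0 = 8.67.

8.67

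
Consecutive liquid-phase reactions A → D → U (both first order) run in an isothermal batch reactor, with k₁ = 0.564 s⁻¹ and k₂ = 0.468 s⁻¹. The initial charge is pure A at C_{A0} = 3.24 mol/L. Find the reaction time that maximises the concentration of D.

For first-order series the maximum of C_D occurs at t_opt = ln(k₂/k₁)/(k₂−k₁).
= ln(0.468/0.564)/(0.468−0.564) = ln(0.8298)/-0.09600 = -0.1866/-0.09600 = 1.94 s.

1.94 s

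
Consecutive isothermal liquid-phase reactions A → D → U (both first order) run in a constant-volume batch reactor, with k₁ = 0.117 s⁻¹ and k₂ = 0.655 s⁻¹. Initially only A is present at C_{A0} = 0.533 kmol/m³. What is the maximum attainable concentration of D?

0.0655 kmol/m³

For a first-order series the maximum intermediate yield is C_{D,max}/C_{A0} = (k₁/k₂)^[k₂/(k₂−k₁)].
= (0.117/0.655)^(0.655/(0.655−0.117)) = (0.1786)^(1.217) = 0.1228.
C_{D,max} = 0.1228×0.533 = 0.0655 kmol/m³.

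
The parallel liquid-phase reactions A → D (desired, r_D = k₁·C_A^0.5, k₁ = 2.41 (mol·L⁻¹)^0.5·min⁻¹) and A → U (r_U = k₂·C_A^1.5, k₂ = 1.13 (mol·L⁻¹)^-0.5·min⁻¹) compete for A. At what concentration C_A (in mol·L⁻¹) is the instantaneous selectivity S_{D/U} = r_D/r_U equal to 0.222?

S_{D/U} = (k₁/k₂)·C_A⁻¹ ⇒ C_A = (S·k₂/k₁)^(-1).
= (0.222×1.13/2.41)^(-1) = (0.1041)^(-1) = 9.61 mol·L⁻¹.

9.61 mol·L⁻¹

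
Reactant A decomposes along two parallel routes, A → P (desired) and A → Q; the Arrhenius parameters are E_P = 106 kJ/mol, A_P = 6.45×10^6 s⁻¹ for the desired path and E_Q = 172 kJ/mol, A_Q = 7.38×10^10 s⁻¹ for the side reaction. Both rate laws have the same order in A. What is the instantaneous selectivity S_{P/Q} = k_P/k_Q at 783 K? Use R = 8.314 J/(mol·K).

2.21

With equal orders, S_{P/Q} = k_P/k_Q = (A_P/A_Q)·exp[(E_Q−E_P)/(RT)].
(E_Q−E_P)/(RT) = (172−106)×10³/(8.314×783) = 66000/6510 = 10.14.
k_P/k_Q = (6.45×10^6/7.38×10^10)·exp(10.14) = 8.740×10^-5 × 25298 = 2.21.
Since E_P < E_Q, lowering the temperature improves selectivity toward P.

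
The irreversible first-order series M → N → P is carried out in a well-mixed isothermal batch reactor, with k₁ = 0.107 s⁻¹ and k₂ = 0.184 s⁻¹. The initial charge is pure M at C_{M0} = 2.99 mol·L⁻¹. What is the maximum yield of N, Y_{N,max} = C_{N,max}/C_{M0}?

0.274

Evaluating C_N at t_opt = ln(k₂/k₁)/(k₂−k₁) gives C_{N,max}/C_{M0} = (k₁/k₂)^[k₂/(k₂−k₁)].
= (0.107/0.184)^(0.184/(0.184−0.107)) = (0.5815)^(2.390) = 0.2738.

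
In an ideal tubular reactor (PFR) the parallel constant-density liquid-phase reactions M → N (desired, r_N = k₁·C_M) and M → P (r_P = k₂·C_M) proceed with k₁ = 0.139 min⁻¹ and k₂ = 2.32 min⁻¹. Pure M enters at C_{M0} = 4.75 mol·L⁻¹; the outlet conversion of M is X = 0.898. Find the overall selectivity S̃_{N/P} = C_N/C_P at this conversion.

C_M = C_{M0}(1−X) = 0.4845 mol·L⁻¹.
Both paths are first order in M, so the instantaneous fraction to N is constant: dC_N/d(−C_M) = k₁/(k₁+k₂) = 0.05653.
C_N = 0.05653·(C_{M0}−C_M) = 0.05653×4.266 = 0.241 mol·L⁻¹.
C_P = (C_{M0}−C_M)−C_N = 4.024 mol·L⁻¹; S̃_{N/P} = 0.2411/4.024 = 0.0599.

0.0599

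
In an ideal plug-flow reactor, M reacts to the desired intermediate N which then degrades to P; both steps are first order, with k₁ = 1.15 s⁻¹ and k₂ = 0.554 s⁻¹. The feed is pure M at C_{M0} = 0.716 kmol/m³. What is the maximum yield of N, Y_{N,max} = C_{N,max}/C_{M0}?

Evaluating C_N at τ_opt = ln(k₂/k₁)/(k₂−k₁) gives C_{N,max}/C_{M0} = (k₁/k₂)^[k₂/(k₂−k₁)].
= (1.15/0.554)^(0.554/(0.554−1.15)) = (2.076)^(-0.9295) = 0.5072.

0.507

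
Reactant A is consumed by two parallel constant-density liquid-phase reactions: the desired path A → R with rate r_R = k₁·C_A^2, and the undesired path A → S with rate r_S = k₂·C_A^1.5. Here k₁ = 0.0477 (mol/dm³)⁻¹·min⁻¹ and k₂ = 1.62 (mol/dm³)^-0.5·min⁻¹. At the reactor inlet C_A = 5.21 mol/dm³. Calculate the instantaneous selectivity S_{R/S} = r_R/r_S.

S_{R/S} = r_R/r_S = (k₁·C_A^2)/(k₂·C_A^1.5) = (k₁/k₂)·C_A^0.5.
= (0.0477×5.210^2) / (1.62×5.210^1.5) = 1.295/19.27 = 0.0672.
Since the desired path is higher order in A, keeping C_A high (PFR or concentrated feed) favours R.

0.0672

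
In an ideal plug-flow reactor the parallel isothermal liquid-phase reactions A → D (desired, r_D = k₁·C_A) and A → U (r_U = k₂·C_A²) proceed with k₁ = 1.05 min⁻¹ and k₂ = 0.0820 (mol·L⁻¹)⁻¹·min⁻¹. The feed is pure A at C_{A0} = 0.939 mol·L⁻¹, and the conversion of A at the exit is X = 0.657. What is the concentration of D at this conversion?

0.588 mol·L⁻¹

C_A = C_{A0}(1−X) = 0.3221 mol·L⁻¹.
Along a PFR/batch, dC_D/dC_A = −r_D/(r_D+r_U) = −k₁/(k₁+k₂·C_A).
Integrating from C_{A0} to C_A: C_D = (1.05/0.0820)·ln[(1.05+0.0820·0.939)/(1.05+0.0820·0.322)] = 12.80·ln(1.127/1.076) = 0.5881 mol·L⁻¹.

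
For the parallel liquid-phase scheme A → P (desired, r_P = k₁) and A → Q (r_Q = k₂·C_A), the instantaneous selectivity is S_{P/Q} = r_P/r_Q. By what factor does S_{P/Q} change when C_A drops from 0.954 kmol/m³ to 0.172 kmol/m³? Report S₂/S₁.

5.55

S_{P/Q} = (k₁/k₂)·C_A⁻¹, so S₂/S₁ = (C_{A,2}/C_{A,1})⁻¹.
= 0.954/0.172 = 5.55.
Selectivity toward P rises as C_A falls — low-concentration operation is favoured.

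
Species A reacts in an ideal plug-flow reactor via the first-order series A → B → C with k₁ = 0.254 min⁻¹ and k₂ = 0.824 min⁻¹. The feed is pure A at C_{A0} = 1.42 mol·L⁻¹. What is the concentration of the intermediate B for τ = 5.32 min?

The intermediate concentration in a first-order A→B→C sequence is C_B = k₁C_{A0}(e^(−k₁τ) − e^(−k₂τ))/(k₂−k₁).
e^(−k₁τ) = e^(−0.254×5.32) = e^(−1.351) = 0.2589; e^(−k₂τ) = e^(−4.384) = 0.01248.
C_B = 0.254×1.42/(0.824−0.254) × (0.2589−0.01248) = 0.6328×0.2464 = 0.1559 mol·L⁻¹.

0.156 mol·L⁻¹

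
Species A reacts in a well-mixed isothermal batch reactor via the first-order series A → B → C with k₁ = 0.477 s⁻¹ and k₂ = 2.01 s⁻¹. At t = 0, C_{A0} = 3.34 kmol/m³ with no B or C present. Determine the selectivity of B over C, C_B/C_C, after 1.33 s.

0.440

The intermediate concentration in a first-order A→B→C sequence is C_B = k₁C_{A0}(e^(−k₁t) − e^(−k₂t))/(k₂−k₁).
e^(−k₁t) = e^(−0.477×1.33) = e^(−0.6344) = 0.5302; e^(−k₂t) = e^(−2.673) = 0.06902.
C_B = 0.477×3.34/(2.01−0.477) × (0.5302−0.06902) = 1.039×0.4612 = 0.4793 kmol/m³.
C_A = C_{A0}e^(−k₁t) = 1.771 kmol/m³, so C_C = C_{A0}−C_A−C_B = 1.090 kmol/m³; C_B/C_C = 0.440.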